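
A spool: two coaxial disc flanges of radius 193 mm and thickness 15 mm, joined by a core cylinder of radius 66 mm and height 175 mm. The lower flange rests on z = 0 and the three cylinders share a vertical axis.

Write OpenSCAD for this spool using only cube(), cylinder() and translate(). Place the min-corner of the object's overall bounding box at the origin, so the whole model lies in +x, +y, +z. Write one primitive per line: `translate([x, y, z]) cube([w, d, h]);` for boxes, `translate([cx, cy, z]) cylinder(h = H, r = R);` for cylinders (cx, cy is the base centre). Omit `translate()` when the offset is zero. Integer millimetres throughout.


translate([193, 193, 0]) cylinder(h = 15, r = 193);
translate([193, 193, 15]) cylinder(h = 175, r = 66);
translate([193, 193, 190]) cylinder(h = 15, r = 193);


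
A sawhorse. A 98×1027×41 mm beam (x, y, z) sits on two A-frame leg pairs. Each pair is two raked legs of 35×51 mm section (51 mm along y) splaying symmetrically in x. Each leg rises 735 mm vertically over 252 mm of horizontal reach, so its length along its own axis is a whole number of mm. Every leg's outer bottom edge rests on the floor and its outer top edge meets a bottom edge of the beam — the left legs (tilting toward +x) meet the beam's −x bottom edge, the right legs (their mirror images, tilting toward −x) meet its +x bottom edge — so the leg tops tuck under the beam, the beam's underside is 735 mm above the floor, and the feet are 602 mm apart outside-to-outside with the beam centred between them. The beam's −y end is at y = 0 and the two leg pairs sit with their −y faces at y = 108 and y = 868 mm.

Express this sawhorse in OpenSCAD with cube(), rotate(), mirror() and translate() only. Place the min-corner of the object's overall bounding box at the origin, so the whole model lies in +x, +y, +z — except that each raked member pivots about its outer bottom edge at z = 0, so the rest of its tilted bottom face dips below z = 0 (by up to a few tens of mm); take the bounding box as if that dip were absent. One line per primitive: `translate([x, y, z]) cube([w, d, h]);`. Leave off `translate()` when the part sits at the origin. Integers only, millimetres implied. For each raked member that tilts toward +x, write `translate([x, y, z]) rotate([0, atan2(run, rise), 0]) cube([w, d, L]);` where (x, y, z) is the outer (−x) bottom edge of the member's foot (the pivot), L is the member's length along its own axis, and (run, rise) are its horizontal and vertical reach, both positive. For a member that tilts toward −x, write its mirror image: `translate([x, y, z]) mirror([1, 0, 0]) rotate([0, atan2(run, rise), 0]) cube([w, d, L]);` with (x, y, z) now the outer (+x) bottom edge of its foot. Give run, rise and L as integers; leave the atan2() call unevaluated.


// leg length = √(252² + 735²) = 777
// right-leg outer foot x = 2·252 + 98 = 602
// beam min-corner = (252, 0, 735)
translate([252, 0, 735]) cube([98, 1027, 41]);
translate([0, 108, 0]) rotate([0, atan2(252, 735), 0]) cube([35, 51, 777]);
translate([602, 108, 0]) mirror([1, 0, 0]) rotate([0, atan2(252, 735), 0]) cube([35, 51, 777]);
translate([0, 868, 0]) rotate([0, atan2(252, 735), 0]) cube([35, 51, 777]);
translate([602, 868, 0]) mirror([1, 0, 0]) rotate([0, atan2(252, 735), 0]) cube([35, 51, 777]);


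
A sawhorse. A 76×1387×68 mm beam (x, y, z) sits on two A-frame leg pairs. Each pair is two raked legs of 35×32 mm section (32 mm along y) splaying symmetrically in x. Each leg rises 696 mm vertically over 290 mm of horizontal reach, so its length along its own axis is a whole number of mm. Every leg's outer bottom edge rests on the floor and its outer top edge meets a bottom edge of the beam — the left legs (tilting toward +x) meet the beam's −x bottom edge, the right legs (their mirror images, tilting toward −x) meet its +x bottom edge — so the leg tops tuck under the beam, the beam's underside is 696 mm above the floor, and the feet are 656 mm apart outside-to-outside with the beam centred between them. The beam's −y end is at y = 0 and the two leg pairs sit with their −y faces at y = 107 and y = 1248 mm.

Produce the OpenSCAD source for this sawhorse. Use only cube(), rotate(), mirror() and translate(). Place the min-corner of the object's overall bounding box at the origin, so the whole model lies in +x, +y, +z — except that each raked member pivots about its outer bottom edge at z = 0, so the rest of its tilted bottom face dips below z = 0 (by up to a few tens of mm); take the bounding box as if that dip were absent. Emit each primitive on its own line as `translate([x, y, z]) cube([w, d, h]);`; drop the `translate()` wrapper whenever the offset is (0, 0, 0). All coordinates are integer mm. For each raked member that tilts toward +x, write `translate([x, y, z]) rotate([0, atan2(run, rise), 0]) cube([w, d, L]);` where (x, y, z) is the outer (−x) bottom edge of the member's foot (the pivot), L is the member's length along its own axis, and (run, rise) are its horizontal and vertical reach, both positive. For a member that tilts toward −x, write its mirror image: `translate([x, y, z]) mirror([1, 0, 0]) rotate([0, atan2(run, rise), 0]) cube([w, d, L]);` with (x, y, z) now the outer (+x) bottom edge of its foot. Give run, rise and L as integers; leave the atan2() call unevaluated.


translate([290, 0, 696]) cube([76, 1387, 68]);
translate([0, 107, 0]) rotate([0, atan2(290, 696), 0]) cube([35, 32, 754]);
translate([656, 107, 0]) mirror([1, 0, 0]) rotate([0, atan2(290, 696), 0]) cube([35, 32, 754]);
translate([0, 1248, 0]) rotate([0, atan2(290, 696), 0]) cube([35, 32, 754]);
translate([656, 1248, 0]) mirror([1, 0, 0]) rotate([0, atan2(290, 696), 0]) cube([35, 32, 754]);


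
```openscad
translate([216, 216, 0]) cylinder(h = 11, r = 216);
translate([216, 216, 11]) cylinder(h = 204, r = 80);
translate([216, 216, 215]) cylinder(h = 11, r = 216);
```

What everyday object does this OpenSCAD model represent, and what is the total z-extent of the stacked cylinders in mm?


A spool. The overall height is 226 mm.

Three coaxial cylinders, large–small–large — a spool. Two 11 mm flanges and a 204 mm core give 11 + 204 + 11 = 226 mm.


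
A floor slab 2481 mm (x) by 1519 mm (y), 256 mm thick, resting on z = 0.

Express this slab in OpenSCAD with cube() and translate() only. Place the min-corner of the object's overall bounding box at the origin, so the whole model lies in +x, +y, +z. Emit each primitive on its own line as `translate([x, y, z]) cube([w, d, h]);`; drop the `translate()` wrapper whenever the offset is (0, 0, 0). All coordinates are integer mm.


cube([2481, 1519, 256]);


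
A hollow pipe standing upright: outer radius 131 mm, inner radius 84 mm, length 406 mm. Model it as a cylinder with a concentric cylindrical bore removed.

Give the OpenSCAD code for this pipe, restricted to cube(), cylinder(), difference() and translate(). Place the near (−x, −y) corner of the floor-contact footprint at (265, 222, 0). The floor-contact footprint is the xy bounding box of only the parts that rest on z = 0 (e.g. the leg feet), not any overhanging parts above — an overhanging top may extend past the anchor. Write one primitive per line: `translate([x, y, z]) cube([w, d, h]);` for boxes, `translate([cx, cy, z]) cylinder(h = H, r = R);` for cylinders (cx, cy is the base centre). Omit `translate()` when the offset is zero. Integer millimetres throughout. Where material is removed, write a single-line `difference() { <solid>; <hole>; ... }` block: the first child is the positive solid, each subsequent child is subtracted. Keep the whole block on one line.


difference() { translate([396, 353, 0]) cylinder(h = 406, r = 131); translate([396, 353, 0]) cylinder(h = 406, r = 84); }


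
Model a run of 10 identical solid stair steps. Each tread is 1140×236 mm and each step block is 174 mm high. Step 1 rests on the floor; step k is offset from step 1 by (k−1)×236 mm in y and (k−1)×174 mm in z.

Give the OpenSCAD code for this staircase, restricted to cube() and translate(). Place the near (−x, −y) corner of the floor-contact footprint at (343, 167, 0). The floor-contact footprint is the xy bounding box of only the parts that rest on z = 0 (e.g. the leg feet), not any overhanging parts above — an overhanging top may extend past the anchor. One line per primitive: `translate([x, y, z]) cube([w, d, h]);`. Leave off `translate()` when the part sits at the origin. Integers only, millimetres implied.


translate([343, 167, 0]) cube([1140, 236, 174]);
translate([343, 403, 174]) cube([1140, 236, 174]);
translate([343, 639, 348]) cube([1140, 236, 174]);
translate([343, 875, 522]) cube([1140, 236, 174]);
translate([343, 1111, 696]) cube([1140, 236, 174]);
translate([343, 1347, 870]) cube([1140, 236, 174]);
translate([343, 1583, 1044]) cube([1140, 236, 174]);
translate([343, 1819, 1218]) cube([1140, 236, 174]);
translate([343, 2055, 1392]) cube([1140, 236, 174]);
translate([343, 2291, 1566]) cube([1140, 236, 174]);


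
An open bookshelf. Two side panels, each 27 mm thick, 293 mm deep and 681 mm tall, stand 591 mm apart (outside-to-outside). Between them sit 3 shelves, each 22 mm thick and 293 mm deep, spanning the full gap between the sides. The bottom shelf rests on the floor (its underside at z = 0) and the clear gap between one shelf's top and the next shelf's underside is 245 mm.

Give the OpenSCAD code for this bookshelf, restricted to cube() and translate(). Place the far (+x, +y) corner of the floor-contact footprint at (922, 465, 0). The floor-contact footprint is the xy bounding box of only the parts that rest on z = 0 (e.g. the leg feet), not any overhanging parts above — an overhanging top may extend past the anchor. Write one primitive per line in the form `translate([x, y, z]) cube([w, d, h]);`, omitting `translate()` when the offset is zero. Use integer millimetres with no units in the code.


translate([331, 172, 0]) cube([27, 293, 681]);
translate([895, 172, 0]) cube([27, 293, 681]);
translate([358, 172, 0]) cube([537, 293, 22]);
translate([358, 172, 267]) cube([537, 293, 22]);
translate([358, 172, 534]) cube([537, 293, 22]);


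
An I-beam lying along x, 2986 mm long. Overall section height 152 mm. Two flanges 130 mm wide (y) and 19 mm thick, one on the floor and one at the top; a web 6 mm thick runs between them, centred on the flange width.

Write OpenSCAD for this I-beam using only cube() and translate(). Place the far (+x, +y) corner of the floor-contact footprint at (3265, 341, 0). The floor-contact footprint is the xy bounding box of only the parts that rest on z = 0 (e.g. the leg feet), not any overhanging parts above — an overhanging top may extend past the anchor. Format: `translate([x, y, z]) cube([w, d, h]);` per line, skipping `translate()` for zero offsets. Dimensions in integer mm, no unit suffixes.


translate([279, 211, 0]) cube([2986, 130, 19]);
translate([279, 273, 19]) cube([2986, 6, 114]);
translate([279, 211, 133]) cube([2986, 130, 19]);


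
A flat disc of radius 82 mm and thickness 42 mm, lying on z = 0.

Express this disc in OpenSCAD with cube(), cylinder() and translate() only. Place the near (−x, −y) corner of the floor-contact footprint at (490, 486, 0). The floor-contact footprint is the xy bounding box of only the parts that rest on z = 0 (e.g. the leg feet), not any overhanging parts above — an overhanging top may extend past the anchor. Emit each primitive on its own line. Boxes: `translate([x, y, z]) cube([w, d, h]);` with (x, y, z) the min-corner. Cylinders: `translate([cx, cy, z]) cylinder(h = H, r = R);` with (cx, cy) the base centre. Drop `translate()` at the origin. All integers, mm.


translate([572, 568, 0]) cylinder(h = 42, r = 82);


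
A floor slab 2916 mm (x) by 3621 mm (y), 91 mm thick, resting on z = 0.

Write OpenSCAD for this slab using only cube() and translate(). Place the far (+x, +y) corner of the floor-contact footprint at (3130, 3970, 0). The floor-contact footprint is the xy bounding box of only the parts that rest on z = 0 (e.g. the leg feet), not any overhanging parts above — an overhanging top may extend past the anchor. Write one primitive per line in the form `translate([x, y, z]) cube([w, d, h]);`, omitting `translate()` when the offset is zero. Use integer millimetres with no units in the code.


translate([214, 349, 0]) cube([2916, 3621, 91]);


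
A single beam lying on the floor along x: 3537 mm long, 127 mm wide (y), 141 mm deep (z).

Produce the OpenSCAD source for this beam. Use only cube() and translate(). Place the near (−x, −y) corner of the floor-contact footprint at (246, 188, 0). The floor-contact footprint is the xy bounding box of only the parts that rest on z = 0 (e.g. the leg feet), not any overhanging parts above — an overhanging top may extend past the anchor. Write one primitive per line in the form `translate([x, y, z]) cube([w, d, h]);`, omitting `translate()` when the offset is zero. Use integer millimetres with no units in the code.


translate([246, 188, 0]) cube([3537, 127, 141]);


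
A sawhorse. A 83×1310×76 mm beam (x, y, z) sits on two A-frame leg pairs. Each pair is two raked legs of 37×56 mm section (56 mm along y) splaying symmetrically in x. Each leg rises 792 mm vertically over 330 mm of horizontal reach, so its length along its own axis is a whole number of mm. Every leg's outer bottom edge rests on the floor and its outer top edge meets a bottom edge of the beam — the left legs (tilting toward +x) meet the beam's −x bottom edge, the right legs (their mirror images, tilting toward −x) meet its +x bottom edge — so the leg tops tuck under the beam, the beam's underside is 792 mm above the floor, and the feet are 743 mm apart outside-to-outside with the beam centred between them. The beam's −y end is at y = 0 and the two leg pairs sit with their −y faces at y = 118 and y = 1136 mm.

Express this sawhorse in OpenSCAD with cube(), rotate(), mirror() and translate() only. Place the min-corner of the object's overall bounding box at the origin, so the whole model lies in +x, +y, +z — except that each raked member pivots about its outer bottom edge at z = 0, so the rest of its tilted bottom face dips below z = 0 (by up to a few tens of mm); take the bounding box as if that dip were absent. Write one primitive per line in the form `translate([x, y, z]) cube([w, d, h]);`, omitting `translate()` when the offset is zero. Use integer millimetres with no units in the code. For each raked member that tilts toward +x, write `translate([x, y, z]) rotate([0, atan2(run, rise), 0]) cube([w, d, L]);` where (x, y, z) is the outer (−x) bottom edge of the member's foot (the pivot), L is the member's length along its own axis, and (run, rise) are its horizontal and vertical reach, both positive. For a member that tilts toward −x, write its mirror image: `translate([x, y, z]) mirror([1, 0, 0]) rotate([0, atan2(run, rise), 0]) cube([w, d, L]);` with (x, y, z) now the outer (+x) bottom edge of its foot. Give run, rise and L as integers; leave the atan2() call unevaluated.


translate([330, 0, 792]) cube([83, 1310, 76]);
translate([0, 118, 0]) rotate([0, atan2(330, 792), 0]) cube([37, 56, 858]);
translate([743, 118, 0]) mirror([1, 0, 0]) rotate([0, atan2(330, 792), 0]) cube([37, 56, 858]);
translate([0, 1136, 0]) rotate([0, atan2(330, 792), 0]) cube([37, 56, 858]);
translate([743, 1136, 0]) mirror([1, 0, 0]) rotate([0, atan2(330, 792), 0]) cube([37, 56, 858]);


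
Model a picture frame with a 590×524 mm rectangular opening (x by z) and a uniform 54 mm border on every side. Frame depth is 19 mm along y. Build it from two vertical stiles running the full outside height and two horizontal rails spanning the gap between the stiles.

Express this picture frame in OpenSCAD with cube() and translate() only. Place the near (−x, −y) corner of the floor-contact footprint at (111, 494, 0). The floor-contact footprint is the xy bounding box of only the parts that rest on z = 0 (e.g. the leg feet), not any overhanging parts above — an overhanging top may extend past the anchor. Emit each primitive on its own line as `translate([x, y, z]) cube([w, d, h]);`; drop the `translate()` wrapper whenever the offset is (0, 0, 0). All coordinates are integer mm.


translate([111, 494, 0]) cube([54, 19, 632]);
translate([755, 494, 0]) cube([54, 19, 632]);
translate([165, 494, 0]) cube([590, 19, 54]);
translate([165, 494, 578]) cube([590, 19, 54]);


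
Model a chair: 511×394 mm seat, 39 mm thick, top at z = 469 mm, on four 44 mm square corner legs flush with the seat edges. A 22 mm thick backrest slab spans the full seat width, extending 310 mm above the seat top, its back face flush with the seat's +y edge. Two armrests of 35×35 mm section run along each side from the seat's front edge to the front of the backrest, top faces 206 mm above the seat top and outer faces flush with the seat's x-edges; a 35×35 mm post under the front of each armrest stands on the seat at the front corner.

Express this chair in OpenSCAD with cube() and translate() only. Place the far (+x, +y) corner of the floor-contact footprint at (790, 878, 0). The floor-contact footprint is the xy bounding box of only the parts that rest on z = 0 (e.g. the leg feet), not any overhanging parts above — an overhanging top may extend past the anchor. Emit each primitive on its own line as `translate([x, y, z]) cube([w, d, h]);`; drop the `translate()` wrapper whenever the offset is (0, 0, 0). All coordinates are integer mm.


translate([279, 484, 430]) cube([511, 394, 39]);
translate([279, 484, 0]) cube([44, 44, 430]);
translate([746, 484, 0]) cube([44, 44, 430]);
translate([279, 834, 0]) cube([44, 44, 430]);
translate([746, 834, 0]) cube([44, 44, 430]);
translate([279, 856, 469]) cube([511, 22, 310]);
translate([279, 484, 640]) cube([35, 372, 35]);
translate([755, 484, 640]) cube([35, 372, 35]);
translate([279, 484, 469]) cube([35, 35, 171]);
translate([755, 484, 469]) cube([35, 35, 171]);


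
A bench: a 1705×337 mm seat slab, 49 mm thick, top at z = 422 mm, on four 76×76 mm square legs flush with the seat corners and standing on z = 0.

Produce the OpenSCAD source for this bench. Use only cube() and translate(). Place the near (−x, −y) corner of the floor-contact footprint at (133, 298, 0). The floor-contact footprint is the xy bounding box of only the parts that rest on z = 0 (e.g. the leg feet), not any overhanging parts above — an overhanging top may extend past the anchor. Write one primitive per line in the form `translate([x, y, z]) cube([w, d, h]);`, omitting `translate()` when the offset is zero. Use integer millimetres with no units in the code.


translate([133, 298, 373]) cube([1705, 337, 49]);
translate([133, 298, 0]) cube([76, 76, 373]);
translate([133, 559, 0]) cube([76, 76, 373]);
translate([1762, 298, 0]) cube([76, 76, 373]);
translate([1762, 559, 0]) cube([76, 76, 373]);


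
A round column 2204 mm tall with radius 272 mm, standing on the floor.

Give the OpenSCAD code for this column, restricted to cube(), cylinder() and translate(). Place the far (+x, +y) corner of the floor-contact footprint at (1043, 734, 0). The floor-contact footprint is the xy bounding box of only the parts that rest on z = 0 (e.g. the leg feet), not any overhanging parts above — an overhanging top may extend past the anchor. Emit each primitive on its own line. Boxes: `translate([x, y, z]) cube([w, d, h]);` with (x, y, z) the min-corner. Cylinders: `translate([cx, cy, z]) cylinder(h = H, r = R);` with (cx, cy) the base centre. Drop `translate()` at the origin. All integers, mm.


translate([771, 462, 0]) cylinder(h = 2204, r = 272);


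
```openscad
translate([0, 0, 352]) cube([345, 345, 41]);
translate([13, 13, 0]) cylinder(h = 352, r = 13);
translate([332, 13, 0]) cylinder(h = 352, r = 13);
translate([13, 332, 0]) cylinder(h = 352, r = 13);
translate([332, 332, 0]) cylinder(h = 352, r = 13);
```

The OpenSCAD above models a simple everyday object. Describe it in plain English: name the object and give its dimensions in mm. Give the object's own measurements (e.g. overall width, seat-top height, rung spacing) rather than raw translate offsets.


A simple wooden stool: a rectangular seat 345 mm (x) by 345 mm (y), 41 mm thick, top face at z = 393 mm, on four round legs, each 26 mm in diameter. The legs rest on z = 0, each leg's axis is inset half a diameter from the nearest pair of seat edges (so the leg's bounding box is flush with the corner).


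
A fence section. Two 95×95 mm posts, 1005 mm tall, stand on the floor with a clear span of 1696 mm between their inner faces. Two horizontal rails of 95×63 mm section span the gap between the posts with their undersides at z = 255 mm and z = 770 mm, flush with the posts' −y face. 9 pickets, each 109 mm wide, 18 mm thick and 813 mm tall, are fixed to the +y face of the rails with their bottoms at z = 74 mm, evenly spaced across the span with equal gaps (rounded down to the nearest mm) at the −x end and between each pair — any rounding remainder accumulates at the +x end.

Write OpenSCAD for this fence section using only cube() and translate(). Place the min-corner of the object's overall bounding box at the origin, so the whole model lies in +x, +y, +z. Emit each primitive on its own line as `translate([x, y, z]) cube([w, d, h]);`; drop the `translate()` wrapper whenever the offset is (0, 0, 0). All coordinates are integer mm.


cube([95, 95, 1005]);
translate([1791, 0, 0]) cube([95, 95, 1005]);
translate([95, 0, 255]) cube([1696, 95, 63]);
translate([95, 0, 770]) cube([1696, 95, 63]);
translate([166, 95, 74]) cube([109, 18, 813]);
translate([346, 95, 74]) cube([109, 18, 813]);
translate([526, 95, 74]) cube([109, 18, 813]);
translate([706, 95, 74]) cube([109, 18, 813]);
translate([886, 95, 74]) cube([109, 18, 813]);
translate([1066, 95, 74]) cube([109, 18, 813]);
translate([1246, 95, 74]) cube([109, 18, 813]);
translate([1426, 95, 74]) cube([109, 18, 813]);
translate([1606, 95, 74]) cube([109, 18, 813]);


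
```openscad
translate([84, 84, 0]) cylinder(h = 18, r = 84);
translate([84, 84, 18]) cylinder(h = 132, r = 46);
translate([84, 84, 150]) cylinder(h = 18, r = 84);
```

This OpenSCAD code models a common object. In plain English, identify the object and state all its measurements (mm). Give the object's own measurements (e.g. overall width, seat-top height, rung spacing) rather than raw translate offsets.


A spool: two coaxial disc flanges of radius 84 mm and thickness 18 mm, joined by a core cylinder of radius 46 mm and height 132 mm. The lower flange rests on z = 0 and the three cylinders share a vertical axis.


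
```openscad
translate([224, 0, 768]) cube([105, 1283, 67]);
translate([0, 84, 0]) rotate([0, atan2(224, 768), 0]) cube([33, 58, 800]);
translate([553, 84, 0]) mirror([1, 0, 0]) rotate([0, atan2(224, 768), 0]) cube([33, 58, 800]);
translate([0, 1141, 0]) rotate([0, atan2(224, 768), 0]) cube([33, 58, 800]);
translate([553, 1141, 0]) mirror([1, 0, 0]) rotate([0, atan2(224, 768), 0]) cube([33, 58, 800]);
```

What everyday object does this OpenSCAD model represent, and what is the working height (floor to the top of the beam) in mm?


A sawhorse. The overall height is 835 mm.

A beam across two mirrored pairs of raked legs — a sawhorse. The beam's underside is at z = 768 (matching the legs' vertical rise in atan2(224, 768)) and the beam is 67 mm tall, so its top is at 768 + 67 = 835 mm. The raked legs top out at the beam's underside, so that is the highest point.


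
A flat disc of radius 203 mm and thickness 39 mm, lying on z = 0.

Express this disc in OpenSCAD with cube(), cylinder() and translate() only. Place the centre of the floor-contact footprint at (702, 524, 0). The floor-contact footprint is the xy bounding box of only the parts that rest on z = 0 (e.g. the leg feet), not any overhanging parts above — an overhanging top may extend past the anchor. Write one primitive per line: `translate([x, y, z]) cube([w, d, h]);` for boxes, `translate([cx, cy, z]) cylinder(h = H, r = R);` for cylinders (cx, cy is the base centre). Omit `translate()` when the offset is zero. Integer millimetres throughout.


translate([702, 524, 0]) cylinder(h = 39, r = 203);


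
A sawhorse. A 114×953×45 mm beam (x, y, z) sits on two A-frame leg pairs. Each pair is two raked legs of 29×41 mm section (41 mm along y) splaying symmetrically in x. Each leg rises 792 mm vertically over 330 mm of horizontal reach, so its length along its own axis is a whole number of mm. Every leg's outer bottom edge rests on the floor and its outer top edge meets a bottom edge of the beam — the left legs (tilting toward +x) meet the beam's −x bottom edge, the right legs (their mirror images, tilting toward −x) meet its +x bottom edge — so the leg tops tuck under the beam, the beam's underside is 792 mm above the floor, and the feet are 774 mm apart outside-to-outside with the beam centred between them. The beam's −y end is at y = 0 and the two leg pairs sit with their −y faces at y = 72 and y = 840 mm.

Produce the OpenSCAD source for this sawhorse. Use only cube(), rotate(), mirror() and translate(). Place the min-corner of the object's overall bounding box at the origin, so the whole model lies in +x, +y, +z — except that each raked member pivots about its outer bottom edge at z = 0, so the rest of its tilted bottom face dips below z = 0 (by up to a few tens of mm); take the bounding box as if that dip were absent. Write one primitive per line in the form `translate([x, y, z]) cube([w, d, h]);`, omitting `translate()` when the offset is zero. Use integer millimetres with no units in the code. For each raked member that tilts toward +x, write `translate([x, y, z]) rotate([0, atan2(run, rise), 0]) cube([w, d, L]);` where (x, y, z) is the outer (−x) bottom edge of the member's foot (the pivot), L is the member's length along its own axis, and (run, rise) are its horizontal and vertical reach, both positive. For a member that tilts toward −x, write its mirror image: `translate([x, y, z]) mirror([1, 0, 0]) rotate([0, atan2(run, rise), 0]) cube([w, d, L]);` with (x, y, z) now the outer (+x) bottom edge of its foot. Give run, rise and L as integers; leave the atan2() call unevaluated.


translate([330, 0, 792]) cube([114, 953, 45]);
translate([0, 72, 0]) rotate([0, atan2(330, 792), 0]) cube([29, 41, 858]);
translate([774, 72, 0]) mirror([1, 0, 0]) rotate([0, atan2(330, 792), 0]) cube([29, 41, 858]);
translate([0, 840, 0]) rotate([0, atan2(330, 792), 0]) cube([29, 41, 858]);
translate([774, 840, 0]) mirror([1, 0, 0]) rotate([0, atan2(330, 792), 0]) cube([29, 41, 858]);


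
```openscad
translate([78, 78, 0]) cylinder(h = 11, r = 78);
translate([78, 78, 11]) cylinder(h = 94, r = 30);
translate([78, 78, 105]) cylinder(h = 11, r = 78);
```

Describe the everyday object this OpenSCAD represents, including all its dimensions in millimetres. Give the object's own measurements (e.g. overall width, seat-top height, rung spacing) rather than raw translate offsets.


A spool: two coaxial disc flanges of radius 78 mm and thickness 11 mm, joined by a core cylinder of radius 30 mm and height 94 mm. The lower flange rests on z = 0 and the three cylinders share a vertical axis.


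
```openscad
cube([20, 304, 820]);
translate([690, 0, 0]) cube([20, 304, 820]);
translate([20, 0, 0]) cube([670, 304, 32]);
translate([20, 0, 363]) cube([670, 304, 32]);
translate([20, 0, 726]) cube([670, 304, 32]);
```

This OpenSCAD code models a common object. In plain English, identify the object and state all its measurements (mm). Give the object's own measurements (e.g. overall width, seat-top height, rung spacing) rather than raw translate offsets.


An open bookshelf. Two side panels, each 20 mm thick, 304 mm deep and 820 mm tall, stand 710 mm apart (outside-to-outside). Between them sit 3 shelves, each 32 mm thick and 304 mm deep, spanning the full gap between the sides. The bottom shelf rests on the floor (its underside at z = 0) and the clear gap between one shelf's top and the next shelf's underside is 331 mm.


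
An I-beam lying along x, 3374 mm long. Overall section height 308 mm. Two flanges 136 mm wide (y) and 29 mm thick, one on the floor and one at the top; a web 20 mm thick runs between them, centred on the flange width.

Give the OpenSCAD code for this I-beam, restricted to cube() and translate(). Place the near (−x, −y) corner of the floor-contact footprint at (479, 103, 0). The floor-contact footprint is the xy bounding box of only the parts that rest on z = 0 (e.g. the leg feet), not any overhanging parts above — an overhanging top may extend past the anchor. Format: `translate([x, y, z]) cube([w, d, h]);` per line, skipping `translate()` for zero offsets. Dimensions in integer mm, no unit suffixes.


translate([479, 103, 0]) cube([3374, 136, 29]);
translate([479, 161, 29]) cube([3374, 20, 250]);
translate([479, 103, 279]) cube([3374, 136, 29]);


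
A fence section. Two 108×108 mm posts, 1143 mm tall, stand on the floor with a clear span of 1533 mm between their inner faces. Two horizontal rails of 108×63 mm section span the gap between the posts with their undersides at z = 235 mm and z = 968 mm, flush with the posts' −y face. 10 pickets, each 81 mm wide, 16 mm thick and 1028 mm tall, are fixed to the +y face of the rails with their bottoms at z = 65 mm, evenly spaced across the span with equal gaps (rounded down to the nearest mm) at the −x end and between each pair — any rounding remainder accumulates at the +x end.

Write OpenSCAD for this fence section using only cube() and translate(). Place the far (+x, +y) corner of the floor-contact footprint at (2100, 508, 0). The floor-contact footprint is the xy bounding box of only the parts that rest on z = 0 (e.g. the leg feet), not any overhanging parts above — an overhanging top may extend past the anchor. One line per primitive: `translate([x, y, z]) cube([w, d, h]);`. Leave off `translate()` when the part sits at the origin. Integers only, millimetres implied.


translate([351, 400, 0]) cube([108, 108, 1143]);
translate([1992, 400, 0]) cube([108, 108, 1143]);
translate([459, 400, 235]) cube([1533, 108, 63]);
translate([459, 400, 968]) cube([1533, 108, 63]);
translate([524, 508, 65]) cube([81, 16, 1028]);
translate([670, 508, 65]) cube([81, 16, 1028]);
translate([816, 508, 65]) cube([81, 16, 1028]);
translate([962, 508, 65]) cube([81, 16, 1028]);
translate([1108, 508, 65]) cube([81, 16, 1028]);
translate([1254, 508, 65]) cube([81, 16, 1028]);
translate([1400, 508, 65]) cube([81, 16, 1028]);
translate([1546, 508, 65]) cube([81, 16, 1028]);
translate([1692, 508, 65]) cube([81, 16, 1028]);
translate([1838, 508, 65]) cube([81, 16, 1028]);


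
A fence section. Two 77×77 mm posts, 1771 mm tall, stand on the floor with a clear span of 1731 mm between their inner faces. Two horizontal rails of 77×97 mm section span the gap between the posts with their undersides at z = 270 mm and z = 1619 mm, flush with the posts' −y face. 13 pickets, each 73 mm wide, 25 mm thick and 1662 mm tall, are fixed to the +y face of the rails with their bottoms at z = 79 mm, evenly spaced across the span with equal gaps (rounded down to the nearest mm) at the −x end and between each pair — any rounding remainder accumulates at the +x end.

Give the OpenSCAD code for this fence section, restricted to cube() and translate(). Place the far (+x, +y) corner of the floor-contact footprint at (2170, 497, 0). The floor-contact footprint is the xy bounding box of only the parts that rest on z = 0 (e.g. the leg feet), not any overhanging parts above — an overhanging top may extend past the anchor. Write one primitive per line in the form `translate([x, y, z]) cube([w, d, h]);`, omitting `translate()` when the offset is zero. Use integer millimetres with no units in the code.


translate([285, 420, 0]) cube([77, 77, 1771]);
translate([2093, 420, 0]) cube([77, 77, 1771]);
translate([362, 420, 270]) cube([1731, 77, 97]);
translate([362, 420, 1619]) cube([1731, 77, 97]);
translate([417, 497, 79]) cube([73, 25, 1662]);
translate([545, 497, 79]) cube([73, 25, 1662]);
translate([673, 497, 79]) cube([73, 25, 1662]);
translate([801, 497, 79]) cube([73, 25, 1662]);
translate([929, 497, 79]) cube([73, 25, 1662]);
translate([1057, 497, 79]) cube([73, 25, 1662]);
translate([1185, 497, 79]) cube([73, 25, 1662]);
translate([1313, 497, 79]) cube([73, 25, 1662]);
translate([1441, 497, 79]) cube([73, 25, 1662]);
translate([1569, 497, 79]) cube([73, 25, 1662]);
translate([1697, 497, 79]) cube([73, 25, 1662]);
translate([1825, 497, 79]) cube([73, 25, 1662]);
translate([1953, 497, 79]) cube([73, 25, 1662]);


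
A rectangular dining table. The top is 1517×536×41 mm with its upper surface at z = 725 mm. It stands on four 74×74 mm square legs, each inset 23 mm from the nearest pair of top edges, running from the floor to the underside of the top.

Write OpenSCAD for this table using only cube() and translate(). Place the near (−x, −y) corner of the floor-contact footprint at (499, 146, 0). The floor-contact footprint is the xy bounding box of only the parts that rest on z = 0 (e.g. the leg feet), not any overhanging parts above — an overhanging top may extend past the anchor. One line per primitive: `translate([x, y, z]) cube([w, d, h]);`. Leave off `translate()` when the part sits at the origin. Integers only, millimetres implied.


// leg_h = 725 - 41 = 684
translate([476, 123, 684]) cube([1517, 536, 41]);
translate([499, 146, 0]) cube([74, 74, 684]);
translate([1896, 146, 0]) cube([74, 74, 684]);
translate([499, 562, 0]) cube([74, 74, 684]);
translate([1896, 562, 0]) cube([74, 74, 684]);


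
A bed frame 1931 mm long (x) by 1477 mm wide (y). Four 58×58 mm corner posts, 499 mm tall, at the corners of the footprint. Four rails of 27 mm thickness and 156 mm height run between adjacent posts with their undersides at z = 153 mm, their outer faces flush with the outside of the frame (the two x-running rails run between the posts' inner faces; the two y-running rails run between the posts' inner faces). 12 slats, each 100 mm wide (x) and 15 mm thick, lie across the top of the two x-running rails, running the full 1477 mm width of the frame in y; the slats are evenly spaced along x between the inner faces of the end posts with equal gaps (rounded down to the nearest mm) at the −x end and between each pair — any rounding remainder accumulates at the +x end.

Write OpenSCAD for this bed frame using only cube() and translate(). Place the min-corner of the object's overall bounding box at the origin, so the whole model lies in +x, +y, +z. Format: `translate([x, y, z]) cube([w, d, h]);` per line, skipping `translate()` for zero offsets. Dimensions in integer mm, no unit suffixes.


cube([58, 58, 499]);
translate([0, 1419, 0]) cube([58, 58, 499]);
translate([1873, 0, 0]) cube([58, 58, 499]);
translate([1873, 1419, 0]) cube([58, 58, 499]);
translate([58, 0, 153]) cube([1815, 27, 156]);
translate([58, 1450, 153]) cube([1815, 27, 156]);
translate([0, 58, 153]) cube([27, 1361, 156]);
translate([1904, 58, 153]) cube([27, 1361, 156]);
translate([105, 0, 309]) cube([100, 1477, 15]);
translate([252, 0, 309]) cube([100, 1477, 15]);
translate([399, 0, 309]) cube([100, 1477, 15]);
translate([546, 0, 309]) cube([100, 1477, 15]);
translate([693, 0, 309]) cube([100, 1477, 15]);
translate([840, 0, 309]) cube([100, 1477, 15]);
translate([987, 0, 309]) cube([100, 1477, 15]);
translate([1134, 0, 309]) cube([100, 1477, 15]);
translate([1281, 0, 309]) cube([100, 1477, 15]);
translate([1428, 0, 309]) cube([100, 1477, 15]);
translate([1575, 0, 309]) cube([100, 1477, 15]);
translate([1722, 0, 309]) cube([100, 1477, 15]);


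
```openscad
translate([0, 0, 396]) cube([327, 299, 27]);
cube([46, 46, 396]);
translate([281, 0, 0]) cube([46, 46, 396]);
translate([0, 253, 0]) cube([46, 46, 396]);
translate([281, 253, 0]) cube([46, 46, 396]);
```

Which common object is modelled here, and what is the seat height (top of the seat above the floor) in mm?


A stool. The seat height is 423 mm.

A 327×299×27 slab at z = 396 on four corner posts — a stool. The seat top is 396 + 27 = 423 mm.


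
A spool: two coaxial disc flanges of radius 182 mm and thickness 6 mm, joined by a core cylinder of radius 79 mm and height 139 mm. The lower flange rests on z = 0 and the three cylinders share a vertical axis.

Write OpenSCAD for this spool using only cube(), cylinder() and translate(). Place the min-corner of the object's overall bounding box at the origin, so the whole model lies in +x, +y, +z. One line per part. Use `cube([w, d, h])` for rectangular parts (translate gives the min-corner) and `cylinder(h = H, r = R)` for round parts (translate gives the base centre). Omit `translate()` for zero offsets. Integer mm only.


translate([182, 182, 0]) cylinder(h = 6, r = 182);
translate([182, 182, 6]) cylinder(h = 139, r = 79);
translate([182, 182, 145]) cylinder(h = 6, r = 182);


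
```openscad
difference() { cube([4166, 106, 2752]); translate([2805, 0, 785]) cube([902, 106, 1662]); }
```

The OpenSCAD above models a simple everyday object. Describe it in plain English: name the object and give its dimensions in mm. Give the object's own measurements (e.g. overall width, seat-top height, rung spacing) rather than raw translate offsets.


A wall 4166 mm long (x), 106 mm thick (y), 2752 mm tall, with a rectangular window opening cut through it. The opening is 902 mm wide and 1662 mm tall; its sill is at z = 785 mm and its near (−x) edge is 2805 mm from the wall's −x end. The opening passes through the full wall thickness.


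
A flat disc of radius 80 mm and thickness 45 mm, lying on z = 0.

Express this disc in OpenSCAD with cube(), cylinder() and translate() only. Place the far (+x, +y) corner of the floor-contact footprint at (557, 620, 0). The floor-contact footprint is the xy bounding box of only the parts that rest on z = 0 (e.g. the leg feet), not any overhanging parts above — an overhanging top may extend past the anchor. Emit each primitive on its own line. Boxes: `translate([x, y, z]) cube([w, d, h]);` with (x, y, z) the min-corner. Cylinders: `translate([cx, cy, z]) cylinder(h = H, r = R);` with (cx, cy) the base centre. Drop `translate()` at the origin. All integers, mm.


translate([477, 540, 0]) cylinder(h = 45, r = 80);


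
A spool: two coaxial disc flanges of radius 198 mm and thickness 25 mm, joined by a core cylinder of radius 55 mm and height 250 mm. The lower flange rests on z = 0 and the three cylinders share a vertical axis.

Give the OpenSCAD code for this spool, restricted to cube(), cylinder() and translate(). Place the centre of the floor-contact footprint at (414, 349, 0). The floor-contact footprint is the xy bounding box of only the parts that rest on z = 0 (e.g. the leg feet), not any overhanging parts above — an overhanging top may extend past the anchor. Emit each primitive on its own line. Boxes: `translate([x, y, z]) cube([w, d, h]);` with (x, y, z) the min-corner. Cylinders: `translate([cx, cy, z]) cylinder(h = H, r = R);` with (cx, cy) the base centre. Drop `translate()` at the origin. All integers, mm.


translate([414, 349, 0]) cylinder(h = 25, r = 198);
translate([414, 349, 25]) cylinder(h = 250, r = 55);
translate([414, 349, 275]) cylinder(h = 25, r = 198);


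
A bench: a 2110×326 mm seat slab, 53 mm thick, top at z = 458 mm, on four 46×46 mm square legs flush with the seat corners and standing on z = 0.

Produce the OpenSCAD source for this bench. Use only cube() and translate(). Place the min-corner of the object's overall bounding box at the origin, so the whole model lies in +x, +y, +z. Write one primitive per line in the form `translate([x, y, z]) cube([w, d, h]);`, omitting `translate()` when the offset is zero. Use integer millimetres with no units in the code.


translate([0, 0, 405]) cube([2110, 326, 53]);
cube([46, 46, 405]);
translate([0, 280, 0]) cube([46, 46, 405]);
translate([2064, 0, 0]) cube([46, 46, 405]);
translate([2064, 280, 0]) cube([46, 46, 405]);


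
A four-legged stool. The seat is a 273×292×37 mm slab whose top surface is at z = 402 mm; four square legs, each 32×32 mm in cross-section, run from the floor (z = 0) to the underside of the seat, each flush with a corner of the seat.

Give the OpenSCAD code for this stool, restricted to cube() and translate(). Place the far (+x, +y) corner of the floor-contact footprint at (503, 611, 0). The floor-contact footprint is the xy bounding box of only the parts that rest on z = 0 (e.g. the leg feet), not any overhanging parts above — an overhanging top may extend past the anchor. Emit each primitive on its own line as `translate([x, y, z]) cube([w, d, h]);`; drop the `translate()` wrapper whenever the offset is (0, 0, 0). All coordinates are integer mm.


translate([230, 319, 365]) cube([273, 292, 37]);
translate([230, 319, 0]) cube([32, 32, 365]);
translate([471, 319, 0]) cube([32, 32, 365]);
translate([230, 579, 0]) cube([32, 32, 365]);
translate([471, 579, 0]) cube([32, 32, 365]);
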